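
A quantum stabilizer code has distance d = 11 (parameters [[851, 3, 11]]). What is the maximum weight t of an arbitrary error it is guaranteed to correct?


Code parameters: [[851, 3, 11]], distance d = 11.
Number of correctable errors = floor((d-1)/2)
= floor((11 - 1)/2)
= floor(10/2)
= 5

5


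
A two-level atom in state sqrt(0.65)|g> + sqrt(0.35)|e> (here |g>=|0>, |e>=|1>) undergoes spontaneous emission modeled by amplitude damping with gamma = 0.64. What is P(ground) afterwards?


For amplitude damping with parameter gamma on state sqrt(a)|0> + sqrt(b)|1>:
alpha^2 = 0.65, beta^2 = 0.35
P(|0>) = alpha^2 + gamma * beta^2
= 0.65 + 0.64 * 0.35
= 0.65 + 0.2240
= 0.8740

0.8740


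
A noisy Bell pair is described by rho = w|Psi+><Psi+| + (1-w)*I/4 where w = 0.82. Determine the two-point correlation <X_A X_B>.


|Psi+> = (|01> + |10>)/sqrt(2)
For the pure Bell state, <X_A X_B> = +1 (Bell-state Pauli correlator).
The maximally-mixed part I/4 has tr(I/4 * P tensor P) = 0 for any traceless Pauli P.
So <X_A X_B>_rho = w * (+1) + (1 - w) * 0
= 0.82 * (+1)
= 0.8200

0.8200


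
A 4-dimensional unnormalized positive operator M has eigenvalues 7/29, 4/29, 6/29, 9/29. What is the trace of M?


tr(M) = sum of eigenvalues
= 7/29 + 4/29 + 6/29 + 9/29
= 26/29
= 0.8966

0.8966


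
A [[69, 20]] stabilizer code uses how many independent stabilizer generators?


For an [[n,k]] stabilizer code:
Number of stabilizer generators = n - k
= 69 - 20
= 49

49


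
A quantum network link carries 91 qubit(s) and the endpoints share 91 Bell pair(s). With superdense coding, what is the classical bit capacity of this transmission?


Superdense coding allows 2 classical bits per shared entangled pair.
91 pair(s) -> 2 * 91 = 182 classical bits

182


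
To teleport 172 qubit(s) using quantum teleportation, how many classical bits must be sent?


Quantum teleportation requires 2 classical bits per qubit teleported.
172 qubit(s) -> 2 * 172 = 344 classical bits

344


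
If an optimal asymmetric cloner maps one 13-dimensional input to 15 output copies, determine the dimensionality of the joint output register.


Output space = H^(tensor 15) where dim(H) = 13
dim = 13^15
= 169 (after 2 factors)
= 2197 (after 3 factors)
= 28561 (after 4 factors)
= 371293 (after 5 factors)
= 4826809 (after 6 factors)
= 62748517 (after 7 factors)
= 815730721 (after 8 factors)
= 10604499373 (after 9 factors)
= 137858491849 (after 10 factors)
= 1792160394037 (after 11 factors)
= 23298085122481 (after 12 factors)
= 302875106592253 (after 13 factors)
= 3937376385699289 (after 14 factors)
= 51185893014090757 (after 15 factors)
= 51185893014090757

51185893014090757


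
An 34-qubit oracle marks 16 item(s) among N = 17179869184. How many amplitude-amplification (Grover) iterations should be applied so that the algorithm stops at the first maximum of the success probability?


After j Grover iterations the success probability is P(j) = sin^2((2j+1)*theta), where sin(theta) = sqrt(k/N).
N = 2^34 = 17179869184, k = 16
sin(theta) = sqrt(k/N) = 3.051757812e-05
theta = arcsin(sqrt(k/N)) = 3.051757813e-05 rad
P(j) reaches its first maximum when (2j+1)*theta is as close as possible to pi/2, i.e. j = round(pi/(4*theta) - 1/2).
pi/(4*theta) - 1/2 = 25735.4270
(For comparison, the common estimate pi/4 * sqrt(N/k) = 25735.9270; the exact maximiser is used here.)
Optimal iterations = 25735

25735


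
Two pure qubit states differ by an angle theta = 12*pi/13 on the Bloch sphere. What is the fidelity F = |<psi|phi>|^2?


For states separated by angle theta on Bloch sphere:
F = cos^2(theta/2)
theta = 12*pi/13 = 2.8999
theta/2 = 1.4500
cos(theta/2) = 0.1205
F = 0.0145

0.0145


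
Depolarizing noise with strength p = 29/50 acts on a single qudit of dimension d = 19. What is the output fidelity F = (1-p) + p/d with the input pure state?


F = (1-p) + p/d
= (1 - 0.5800) + 0.5800/19
= 0.4200 + 0.0305
= 0.4505

0.4505


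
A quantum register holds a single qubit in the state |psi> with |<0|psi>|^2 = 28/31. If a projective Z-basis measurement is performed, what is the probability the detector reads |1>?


|alpha|^2 = 28/31 = 0.9032
|beta|^2 = 1 - 28/31 = 3/31 = 0.0968
P(|1>) = |beta|^2 = 0.0968

0.0968


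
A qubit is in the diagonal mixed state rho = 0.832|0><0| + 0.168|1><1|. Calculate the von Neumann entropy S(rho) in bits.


S = -p*log2(p) - (1-p)*log2(1-p)
p = 0.8320, 1-p = 0.1680
= -0.8320 * log2(0.8320) - 0.1680 * log2(0.1680)
= -(-0.2208) - (-0.4323)
= 0.6531

0.6531


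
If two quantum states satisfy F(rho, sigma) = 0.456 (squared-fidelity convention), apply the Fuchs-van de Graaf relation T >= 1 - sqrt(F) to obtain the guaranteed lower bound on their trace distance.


Fuchs-van de Graaf (squared-fidelity convention): 1 - sqrt(F) <= T <= sqrt(1 - F).
Lower bound: T >= 1 - sqrt(F)
sqrt(F) = sqrt(0.456) = 0.6753
T >= 1 - 0.6753
T >= 0.3247

0.3247


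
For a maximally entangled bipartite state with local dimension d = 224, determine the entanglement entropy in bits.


For a maximally entangled state in d x d:
S = log2(d) = log2(224)
= 7.8074

7.8074


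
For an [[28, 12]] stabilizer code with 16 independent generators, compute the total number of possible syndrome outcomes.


Each stabilizer generator gives a binary (+1 or -1) measurement outcome.
With 16 independent generators:
Total syndromes = 2^16
= 65536

65536


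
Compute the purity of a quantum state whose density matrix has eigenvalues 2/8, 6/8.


tr(rho^2) = sum of eigenvalues squared
= (2/8)^2 + (6/8)^2
= (4 + 36) / 64
= 40/64
= 0.6250

0.6250


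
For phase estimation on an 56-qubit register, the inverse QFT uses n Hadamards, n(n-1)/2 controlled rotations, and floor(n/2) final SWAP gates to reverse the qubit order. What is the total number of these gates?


Hadamard gates: 56
Controlled rotations: n*(n-1)/2 = 56*55/2 = 1540
SWAP gates: floor(n/2) = floor(56/2) = 28
Total = 56 + 1540 + 28
= 1624

1624


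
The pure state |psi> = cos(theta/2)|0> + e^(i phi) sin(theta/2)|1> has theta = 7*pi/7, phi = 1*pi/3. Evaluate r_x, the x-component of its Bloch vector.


theta = 3.1416, phi = 1.0472
r_x = sin(theta)*cos(phi) = 0.0000 * 0.5000
r_x = 0.0000

0.0000


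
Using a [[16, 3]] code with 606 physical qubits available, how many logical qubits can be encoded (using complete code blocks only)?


Each code block uses 16 physical qubits for 3 logical qubit(s).
Number of complete blocks = floor(606 / 16) = 37
Logical qubits = 37 * 3
= 111

111


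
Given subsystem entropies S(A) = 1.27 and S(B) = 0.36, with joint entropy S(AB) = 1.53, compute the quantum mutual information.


I(A:B) = S(A) + S(B) - S(AB)
= 1.27 + 0.36 - 1.53
= 0.1000

0.1000


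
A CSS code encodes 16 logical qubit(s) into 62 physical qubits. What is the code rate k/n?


Code rate R = k/n
= 16/62
= 0.2581

0.2581


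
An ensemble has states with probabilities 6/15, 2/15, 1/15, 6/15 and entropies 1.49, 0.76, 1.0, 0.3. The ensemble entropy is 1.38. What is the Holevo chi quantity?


chi = S(rho) - sum_i p_i * S(rho_i)
Weighted entropy = 6/15 * 1.49 + 2/15 * 0.76 + 1/15 * 1.0 + 6/15 * 0.3
= 0.8840
chi = 1.38 - 0.8840
= 0.4960

0.4960


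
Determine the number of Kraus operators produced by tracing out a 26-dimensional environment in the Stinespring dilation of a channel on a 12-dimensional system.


Tracing out the environment in an orthonormal basis {|i>_E} gives Kraus operators K_i = <i|_E U |0>_E.
Number of Kraus operators = dim(H_env) = d_env
= 26

26


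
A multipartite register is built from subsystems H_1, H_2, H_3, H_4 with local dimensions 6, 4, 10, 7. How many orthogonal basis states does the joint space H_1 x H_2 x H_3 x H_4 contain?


dim(H_1 x H_2 x H_3 x H_4) = 6 * 4 * 10 * 7
= 24 * 10 * 7
= 240 * 7
= 1680

1680


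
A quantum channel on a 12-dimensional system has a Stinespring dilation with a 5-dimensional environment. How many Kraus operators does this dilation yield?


Tracing out the environment in an orthonormal basis {|i>_E} gives Kraus operators K_i = <i|_E U |0>_E.
Number of Kraus operators = dim(H_env) = d_env
= 5

5


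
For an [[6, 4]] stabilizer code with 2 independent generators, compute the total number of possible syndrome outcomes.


Each stabilizer generator gives a binary (+1 or -1) measurement outcome.
With 2 independent generators:
Total syndromes = 2^2
= 4

4


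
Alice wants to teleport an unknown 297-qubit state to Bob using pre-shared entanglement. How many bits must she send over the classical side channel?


Quantum teleportation requires 2 classical bits per qubit teleported.
297 qubit(s) -> 2 * 297 = 594 classical bits

594


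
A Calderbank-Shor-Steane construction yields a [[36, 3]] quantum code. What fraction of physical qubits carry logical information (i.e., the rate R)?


Code rate R = k/n
= 3/36
= 0.0833

0.0833


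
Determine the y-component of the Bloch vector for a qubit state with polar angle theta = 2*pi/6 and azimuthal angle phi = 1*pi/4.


theta = 1.0472, phi = 0.7854
r_y = sin(theta)*sin(phi) = 0.8660 * 0.7071
r_y = 0.6124

0.6124


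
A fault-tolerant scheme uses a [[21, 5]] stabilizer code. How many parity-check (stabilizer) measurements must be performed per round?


For an [[n,k]] stabilizer code:
Number of stabilizer generators = n - k
= 21 - 5
= 16

16


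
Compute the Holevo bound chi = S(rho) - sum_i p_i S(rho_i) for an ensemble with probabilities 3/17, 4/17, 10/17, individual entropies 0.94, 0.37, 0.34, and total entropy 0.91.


chi = S(rho) - sum_i p_i * S(rho_i)
Weighted entropy = 3/17 * 0.94 + 4/17 * 0.37 + 10/17 * 0.34
= 0.4529
chi = 0.91 - 0.4529
= 0.4571

0.4571


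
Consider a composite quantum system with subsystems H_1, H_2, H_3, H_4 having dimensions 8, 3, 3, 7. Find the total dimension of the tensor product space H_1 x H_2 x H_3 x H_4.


dim(H_1 x H_2 x H_3 x H_4) = 8 * 3 * 3 * 7
= 24 * 3 * 7
= 72 * 7
= 504

504


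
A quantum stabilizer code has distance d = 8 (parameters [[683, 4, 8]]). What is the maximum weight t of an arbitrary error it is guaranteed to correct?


Code parameters: [[683, 4, 8]], distance d = 8.
Number of correctable errors = floor((d-1)/2)
= floor((8 - 1)/2)
= floor(7/2)
= 3

3


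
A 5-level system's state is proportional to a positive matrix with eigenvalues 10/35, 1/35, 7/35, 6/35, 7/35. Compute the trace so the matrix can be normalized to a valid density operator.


tr(M) = sum of eigenvalues
= 10/35 + 1/35 + 7/35 + 6/35 + 7/35
= 31/35
= 0.8857

0.8857


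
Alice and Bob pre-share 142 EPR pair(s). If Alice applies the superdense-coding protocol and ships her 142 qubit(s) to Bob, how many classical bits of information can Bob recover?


Superdense coding allows 2 classical bits per shared entangled pair.
142 pair(s) -> 2 * 142 = 284 classical bits

284


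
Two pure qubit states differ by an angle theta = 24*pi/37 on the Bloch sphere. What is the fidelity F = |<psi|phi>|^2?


For states separated by angle theta on Bloch sphere:
F = cos^2(theta/2)
theta = 24*pi/37 = 2.0378
theta/2 = 1.0189
cos(theta/2) = 0.5243
F = 0.2749

0.2749


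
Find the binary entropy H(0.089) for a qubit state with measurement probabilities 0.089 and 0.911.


S = -p*log2(p) - (1-p)*log2(1-p)
p = 0.0890, 1-p = 0.9110
= -0.0890 * log2(0.0890) - 0.9110 * log2(0.9110)
= -(-0.3106) - (-0.1225)
= 0.4331

0.4331


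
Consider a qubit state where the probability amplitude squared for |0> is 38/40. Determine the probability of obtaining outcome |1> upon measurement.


|alpha|^2 = 38/40 = 0.9500
|beta|^2 = 1 - 38/40 = 2/40 = 0.0500
P(|1>) = |beta|^2 = 0.0500

0.0500


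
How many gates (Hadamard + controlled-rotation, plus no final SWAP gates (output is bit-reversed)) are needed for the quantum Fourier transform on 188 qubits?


Hadamard gates: 188
Controlled rotations: n*(n-1)/2 = 188*187/2 = 17578
SWAP gates: 0 (omitted)
Total = 188 + 17578
= 17766

17766


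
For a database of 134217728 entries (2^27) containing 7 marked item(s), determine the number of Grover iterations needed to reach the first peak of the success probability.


After j Grover iterations the success probability is P(j) = sin^2((2j+1)*theta), where sin(theta) = sqrt(k/N).
N = 2^27 = 134217728, k = 7
sin(theta) = sqrt(k/N) = 0.0002283726432
theta = arcsin(sqrt(k/N)) = 0.0002283726452 rad
P(j) reaches its first maximum when (2j+1)*theta is as close as possible to pi/2, i.e. j = round(pi/(4*theta) - 1/2).
pi/(4*theta) - 1/2 = 3438.6079
(For comparison, the common estimate pi/4 * sqrt(N/k) = 3439.1079; the exact maximiser is used here.)
Optimal iterations = 3439

3439


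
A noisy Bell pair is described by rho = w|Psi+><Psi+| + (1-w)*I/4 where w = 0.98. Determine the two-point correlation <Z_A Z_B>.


|Psi+> = (|01> + |10>)/sqrt(2)
For the pure Bell state, <Z_A Z_B> = -1 (Bell-state Pauli correlator).
The maximally-mixed part I/4 has tr(I/4 * P tensor P) = 0 for any traceless Pauli P.
So <Z_A Z_B>_rho = w * (-1) + (1 - w) * 0
= 0.98 * (-1)
= -0.9800

-0.9800


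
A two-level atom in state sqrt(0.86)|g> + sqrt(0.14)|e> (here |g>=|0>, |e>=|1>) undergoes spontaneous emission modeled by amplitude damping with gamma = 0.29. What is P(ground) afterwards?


For amplitude damping with parameter gamma on state sqrt(a)|0> + sqrt(b)|1>:
alpha^2 = 0.86, beta^2 = 0.14
P(|0>) = alpha^2 + gamma * beta^2
= 0.86 + 0.29 * 0.14
= 0.86 + 0.0406
= 0.9006

0.9006


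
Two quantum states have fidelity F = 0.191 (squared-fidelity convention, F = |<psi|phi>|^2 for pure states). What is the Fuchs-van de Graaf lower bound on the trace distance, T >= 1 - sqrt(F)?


Fuchs-van de Graaf (squared-fidelity convention): 1 - sqrt(F) <= T <= sqrt(1 - F).
Lower bound: T >= 1 - sqrt(F)
sqrt(F) = sqrt(0.191) = 0.4370
T >= 1 - 0.4370
T >= 0.5630

0.5630


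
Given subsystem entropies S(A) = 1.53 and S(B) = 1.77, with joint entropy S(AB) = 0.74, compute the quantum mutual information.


I(A:B) = S(A) + S(B) - S(AB)
= 1.53 + 1.77 - 0.74
= 2.5600

2.5600


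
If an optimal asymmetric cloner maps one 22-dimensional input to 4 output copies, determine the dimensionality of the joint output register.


Output space = H^(tensor 4) where dim(H) = 22
dim = 22^4
= 484 (after 2 factors)
= 10648 (after 3 factors)
= 234256 (after 4 factors)
= 234256

234256


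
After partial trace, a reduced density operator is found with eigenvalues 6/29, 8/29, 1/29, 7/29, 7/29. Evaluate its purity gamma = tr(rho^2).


tr(rho^2) = sum of eigenvalues squared
= (6/29)^2 + (8/29)^2 + (1/29)^2 + (7/29)^2 + (7/29)^2
= (36 + 64 + 1 + 49 + 49) / 841
= 199/841
= 0.2366

0.2366


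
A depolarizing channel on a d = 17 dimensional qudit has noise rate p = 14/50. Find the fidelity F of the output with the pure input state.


F = (1-p) + p/d
= (1 - 0.2800) + 0.2800/17
= 0.7200 + 0.0165
= 0.7365

0.7365


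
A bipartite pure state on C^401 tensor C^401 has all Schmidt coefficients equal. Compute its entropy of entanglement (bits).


For a maximally entangled state in d x d:
S = log2(d) = log2(401)
= 8.6475

8.6475


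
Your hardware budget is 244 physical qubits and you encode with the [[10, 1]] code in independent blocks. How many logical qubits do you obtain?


Each code block uses 10 physical qubits for 1 logical qubit(s).
Number of complete blocks = floor(244 / 10) = 24
Logical qubits = 24 * 1
= 24

24


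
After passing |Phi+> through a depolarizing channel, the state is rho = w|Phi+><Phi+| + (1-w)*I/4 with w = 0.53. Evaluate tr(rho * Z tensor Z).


|Phi+> = (|00> + |11>)/sqrt(2)
For the pure Bell state, <Z_A Z_B> = +1 (Bell-state Pauli correlator).
The maximally-mixed part I/4 has tr(I/4 * P tensor P) = 0 for any traceless Pauli P.
So <Z_A Z_B>_rho = w * (+1) + (1 - w) * 0
= 0.53 * (+1)
= 0.5300

0.5300


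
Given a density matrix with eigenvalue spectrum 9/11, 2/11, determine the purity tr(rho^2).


tr(rho^2) = sum of eigenvalues squared
= (9/11)^2 + (2/11)^2
= (81 + 4) / 121
= 85/121
= 0.7025

0.7025


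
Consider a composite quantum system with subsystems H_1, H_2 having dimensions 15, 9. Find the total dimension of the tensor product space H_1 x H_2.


dim(H_1 x H_2) = 15 * 9
= 135

135


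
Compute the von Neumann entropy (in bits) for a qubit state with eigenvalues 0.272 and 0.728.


S = -p*log2(p) - (1-p)*log2(1-p)
p = 0.2720, 1-p = 0.7280
= -0.2720 * log2(0.2720) - 0.7280 * log2(0.7280)
= -(-0.5109) - (-0.3334)
= 0.8443

0.8443


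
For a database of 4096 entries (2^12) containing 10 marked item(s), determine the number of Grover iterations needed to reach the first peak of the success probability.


After j Grover iterations the success probability is P(j) = sin^2((2j+1)*theta), where sin(theta) = sqrt(k/N).
N = 2^12 = 4096, k = 10
sin(theta) = sqrt(k/N) = 0.04941058844
theta = arcsin(sqrt(k/N)) = 0.04943071578 rad
P(j) reaches its first maximum when (2j+1)*theta is as close as possible to pi/2, i.e. j = round(pi/(4*theta) - 1/2).
pi/(4*theta) - 1/2 = 15.3889
(For comparison, the common estimate pi/4 * sqrt(N/k) = 15.8953; the exact maximiser is used here.)
Optimal iterations = 15

15


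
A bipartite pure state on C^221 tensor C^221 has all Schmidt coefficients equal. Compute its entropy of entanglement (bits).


For a maximally entangled state in d x d:
S = log2(d) = log2(221)
= 7.7879

7.7879


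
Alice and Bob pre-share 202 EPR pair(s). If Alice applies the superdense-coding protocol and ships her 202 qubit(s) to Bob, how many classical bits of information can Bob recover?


Superdense coding allows 2 classical bits per shared entangled pair.
202 pair(s) -> 2 * 202 = 404 classical bits

404


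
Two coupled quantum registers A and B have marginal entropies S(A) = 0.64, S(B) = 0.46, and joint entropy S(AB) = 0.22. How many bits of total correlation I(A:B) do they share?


I(A:B) = S(A) + S(B) - S(AB)
= 0.64 + 0.46 - 0.22
= 0.8800

0.8800


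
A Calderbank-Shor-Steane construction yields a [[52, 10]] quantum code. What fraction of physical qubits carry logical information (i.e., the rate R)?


Code rate R = k/n
= 10/52
= 0.1923

0.1923


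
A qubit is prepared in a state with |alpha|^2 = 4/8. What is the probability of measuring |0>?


|alpha|^2 = 4/8 = 0.5000
|beta|^2 = 1 - 4/8 = 4/8 = 0.5000
P(|0>) = |alpha|^2 = 0.5000

0.5000


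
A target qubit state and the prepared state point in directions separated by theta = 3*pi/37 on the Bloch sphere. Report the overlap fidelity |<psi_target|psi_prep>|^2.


For states separated by angle theta on Bloch sphere:
F = cos^2(theta/2)
theta = 3*pi/37 = 0.2547
theta/2 = 0.1274
cos(theta/2) = 0.9919
F = 0.9839

0.9839


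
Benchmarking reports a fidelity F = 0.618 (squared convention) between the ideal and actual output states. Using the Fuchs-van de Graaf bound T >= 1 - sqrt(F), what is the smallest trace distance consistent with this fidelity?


Fuchs-van de Graaf (squared-fidelity convention): 1 - sqrt(F) <= T <= sqrt(1 - F).
Lower bound: T >= 1 - sqrt(F)
sqrt(F) = sqrt(0.618) = 0.7861
T >= 1 - 0.7861
T >= 0.2139

0.2139


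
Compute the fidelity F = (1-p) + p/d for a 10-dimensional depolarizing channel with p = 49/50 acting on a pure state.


F = (1-p) + p/d
= (1 - 0.9800) + 0.9800/10
= 0.0200 + 0.0980
= 0.1180

0.1180


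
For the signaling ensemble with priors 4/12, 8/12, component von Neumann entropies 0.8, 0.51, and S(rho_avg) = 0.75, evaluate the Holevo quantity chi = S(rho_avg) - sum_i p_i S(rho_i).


chi = S(rho) - sum_i p_i * S(rho_i)
Weighted entropy = 4/12 * 0.8 + 8/12 * 0.51
= 0.6067
chi = 0.75 - 0.6067
= 0.1433

0.1433


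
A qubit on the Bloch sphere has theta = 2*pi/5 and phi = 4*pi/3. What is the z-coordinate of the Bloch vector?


theta = 1.2566, phi = 4.1888
r_z = cos(theta) = 0.3090

0.3090


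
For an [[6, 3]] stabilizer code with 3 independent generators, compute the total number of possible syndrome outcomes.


Each stabilizer generator gives a binary (+1 or -1) measurement outcome.
With 3 independent generators:
Total syndromes = 2^3
= 8

8


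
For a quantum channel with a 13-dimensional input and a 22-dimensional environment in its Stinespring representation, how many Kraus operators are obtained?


Tracing out the environment in an orthonormal basis {|i>_E} gives Kraus operators K_i = <i|_E U |0>_E.
Number of Kraus operators = dim(H_env) = d_env
= 22

22


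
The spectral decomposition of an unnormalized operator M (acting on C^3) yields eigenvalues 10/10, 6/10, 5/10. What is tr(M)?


tr(M) = sum of eigenvalues
= 10/10 + 6/10 + 5/10
= 21/10
= 2.1000

2.1000


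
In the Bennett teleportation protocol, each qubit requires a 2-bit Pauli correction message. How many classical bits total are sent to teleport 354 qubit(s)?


Quantum teleportation requires 2 classical bits per qubit teleported.
354 qubit(s) -> 2 * 354 = 708 classical bits

708


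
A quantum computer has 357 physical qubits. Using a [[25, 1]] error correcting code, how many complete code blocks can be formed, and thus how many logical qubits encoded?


Each code block uses 25 physical qubits for 1 logical qubit(s).
Number of complete blocks = floor(357 / 25) = 14
Logical qubits = 14 * 1
= 14

14


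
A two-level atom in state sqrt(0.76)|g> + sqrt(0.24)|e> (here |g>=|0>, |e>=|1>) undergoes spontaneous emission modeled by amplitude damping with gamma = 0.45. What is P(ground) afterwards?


For amplitude damping with parameter gamma on state sqrt(a)|0> + sqrt(b)|1>:
alpha^2 = 0.76, beta^2 = 0.24
P(|0>) = alpha^2 + gamma * beta^2
= 0.76 + 0.45 * 0.24
= 0.76 + 0.1080
= 0.8680

0.8680


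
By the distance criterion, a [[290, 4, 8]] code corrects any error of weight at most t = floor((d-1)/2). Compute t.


Code parameters: [[290, 4, 8]], distance d = 8.
Number of correctable errors = floor((d-1)/2)
= floor((8 - 1)/2)
= floor(7/2)
= 3

3


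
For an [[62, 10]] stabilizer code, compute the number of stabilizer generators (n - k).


For an [[n,k]] stabilizer code:
Number of stabilizer generators = n - k
= 62 - 10
= 52

52


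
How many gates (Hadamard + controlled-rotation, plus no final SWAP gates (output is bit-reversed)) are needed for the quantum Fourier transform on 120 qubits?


Hadamard gates: 120
Controlled rotations: n*(n-1)/2 = 120*119/2 = 7140
SWAP gates: 0 (omitted)
Total = 120 + 7140
= 7260

7260


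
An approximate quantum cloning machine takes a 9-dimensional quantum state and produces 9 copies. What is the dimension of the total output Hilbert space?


Output space = H^(tensor 9) where dim(H) = 9
dim = 9^9
= 81 (after 2 factors)
= 729 (after 3 factors)
= 6561 (after 4 factors)
= 59049 (after 5 factors)
= 531441 (after 6 factors)
= 4782969 (after 7 factors)
= 43046721 (after 8 factors)
= 387420489 (after 9 factors)
= 387420489

387420489


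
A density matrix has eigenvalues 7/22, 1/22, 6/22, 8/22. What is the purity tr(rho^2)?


tr(rho^2) = sum of eigenvalues squared
= (7/22)^2 + (1/22)^2 + (6/22)^2 + (8/22)^2
= (49 + 1 + 36 + 64) / 484
= 150/484
= 0.3099

0.3099


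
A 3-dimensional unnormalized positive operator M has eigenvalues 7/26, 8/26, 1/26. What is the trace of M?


tr(M) = sum of eigenvalues
= 7/26 + 8/26 + 1/26
= 16/26
= 0.6154

0.6154


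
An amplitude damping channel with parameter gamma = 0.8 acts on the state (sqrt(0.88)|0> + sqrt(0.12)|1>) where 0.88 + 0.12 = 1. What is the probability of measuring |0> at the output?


For amplitude damping with parameter gamma on state sqrt(a)|0> + sqrt(b)|1>:
alpha^2 = 0.88, beta^2 = 0.12
P(|0>) = alpha^2 + gamma * beta^2
= 0.88 + 0.8 * 0.12
= 0.88 + 0.0960
= 0.9760

0.9760


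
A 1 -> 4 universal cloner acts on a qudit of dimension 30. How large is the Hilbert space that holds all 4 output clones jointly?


Output space = H^(tensor 4) where dim(H) = 30
dim = 30^4
= 900 (after 2 factors)
= 27000 (after 3 factors)
= 810000 (after 4 factors)
= 810000

810000


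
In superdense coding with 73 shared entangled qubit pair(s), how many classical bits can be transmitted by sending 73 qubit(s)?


Superdense coding allows 2 classical bits per shared entangled pair.
73 pair(s) -> 2 * 73 = 146 classical bits

146


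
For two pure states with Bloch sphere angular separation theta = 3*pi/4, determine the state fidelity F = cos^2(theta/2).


For states separated by angle theta on Bloch sphere:
F = cos^2(theta/2)
theta = 3*pi/4 = 2.3562
theta/2 = 1.1781
cos(theta/2) = 0.3827
F = 0.1464

0.1464


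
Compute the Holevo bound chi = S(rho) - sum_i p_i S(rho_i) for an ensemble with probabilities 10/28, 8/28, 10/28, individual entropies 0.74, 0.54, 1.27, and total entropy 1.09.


chi = S(rho) - sum_i p_i * S(rho_i)
Weighted entropy = 10/28 * 0.74 + 8/28 * 0.54 + 10/28 * 1.27
= 0.8721
chi = 1.09 - 0.8721
= 0.2179

0.2179


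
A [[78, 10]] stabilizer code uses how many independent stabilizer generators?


For an [[n,k]] stabilizer code:
Number of stabilizer generators = n - k
= 78 - 10
= 68

68


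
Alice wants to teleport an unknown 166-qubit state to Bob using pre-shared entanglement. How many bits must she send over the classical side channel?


Quantum teleportation requires 2 classical bits per qubit teleported.
166 qubit(s) -> 2 * 166 = 332 classical bits

332


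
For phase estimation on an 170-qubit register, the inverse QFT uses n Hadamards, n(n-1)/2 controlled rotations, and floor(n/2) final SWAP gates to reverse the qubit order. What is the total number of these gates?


Hadamard gates: 170
Controlled rotations: n*(n-1)/2 = 170*169/2 = 14365
SWAP gates: floor(n/2) = floor(170/2) = 85
Total = 170 + 14365 + 85
= 14620

14620


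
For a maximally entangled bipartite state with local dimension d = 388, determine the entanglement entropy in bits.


For a maximally entangled state in d x d:
S = log2(d) = log2(388)
= 8.5999

8.5999


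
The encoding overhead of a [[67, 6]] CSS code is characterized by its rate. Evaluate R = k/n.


Code rate R = k/n
= 6/67
= 0.0896

0.0896


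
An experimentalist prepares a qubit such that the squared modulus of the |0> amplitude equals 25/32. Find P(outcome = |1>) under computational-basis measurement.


|alpha|^2 = 25/32 = 0.7812
|beta|^2 = 1 - 25/32 = 7/32 = 0.2188
P(|1>) = |beta|^2 = 0.2188

0.2188


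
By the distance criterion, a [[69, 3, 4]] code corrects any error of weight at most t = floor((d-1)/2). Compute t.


Code parameters: [[69, 3, 4]], distance d = 4.
Number of correctable errors = floor((d-1)/2)
= floor((4 - 1)/2)
= floor(3/2)
= 1

1


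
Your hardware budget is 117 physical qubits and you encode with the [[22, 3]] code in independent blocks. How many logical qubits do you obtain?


Each code block uses 22 physical qubits for 3 logical qubit(s).
Number of complete blocks = floor(117 / 22) = 5
Logical qubits = 5 * 3
= 15

15


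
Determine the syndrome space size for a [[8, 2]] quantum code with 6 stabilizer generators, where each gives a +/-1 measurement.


Each stabilizer generator gives a binary (+1 or -1) measurement outcome.
With 6 independent generators:
Total syndromes = 2^6
= 64

64


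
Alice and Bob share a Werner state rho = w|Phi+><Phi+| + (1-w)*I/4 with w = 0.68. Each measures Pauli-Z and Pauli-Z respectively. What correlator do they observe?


|Phi+> = (|00> + |11>)/sqrt(2)
For the pure Bell state, <Z_A Z_B> = +1 (Bell-state Pauli correlator).
The maximally-mixed part I/4 has tr(I/4 * P tensor P) = 0 for any traceless Pauli P.
So <Z_A Z_B>_rho = w * (+1) + (1 - w) * 0
= 0.68 * (+1)
= 0.6800

0.6800


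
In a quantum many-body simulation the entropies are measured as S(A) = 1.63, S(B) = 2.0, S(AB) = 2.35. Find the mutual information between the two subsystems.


I(A:B) = S(A) + S(B) - S(AB)
= 1.63 + 2.0 - 2.35
= 1.2800

1.2800


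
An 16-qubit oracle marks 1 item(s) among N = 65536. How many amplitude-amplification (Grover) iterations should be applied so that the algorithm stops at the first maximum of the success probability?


After j Grover iterations the success probability is P(j) = sin^2((2j+1)*theta), where sin(theta) = sqrt(k/N).
N = 2^16 = 65536, k = 1
sin(theta) = sqrt(k/N) = 0.00390625
theta = arcsin(sqrt(k/N)) = 0.003906259934 rad
P(j) reaches its first maximum when (2j+1)*theta is as close as possible to pi/2, i.e. j = round(pi/(4*theta) - 1/2).
pi/(4*theta) - 1/2 = 200.5614
(For comparison, the common estimate pi/4 * sqrt(N/k) = 201.0619; the exact maximiser is used here.)
Optimal iterations = 201

201


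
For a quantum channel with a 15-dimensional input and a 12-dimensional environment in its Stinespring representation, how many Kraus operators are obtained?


Tracing out the environment in an orthonormal basis {|i>_E} gives Kraus operators K_i = <i|_E U |0>_E.
Number of Kraus operators = dim(H_env) = d_env
= 12

12


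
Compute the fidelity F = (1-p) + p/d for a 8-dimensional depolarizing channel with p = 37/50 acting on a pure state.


F = (1-p) + p/d
= (1 - 0.7400) + 0.7400/8
= 0.2600 + 0.0925
= 0.3525

0.3525


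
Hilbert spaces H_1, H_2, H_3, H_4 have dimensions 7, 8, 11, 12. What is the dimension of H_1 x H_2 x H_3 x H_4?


dim(H_1 x H_2 x H_3 x H_4) = 7 * 8 * 11 * 12
= 56 * 11 * 12
= 616 * 12
= 7392

7392


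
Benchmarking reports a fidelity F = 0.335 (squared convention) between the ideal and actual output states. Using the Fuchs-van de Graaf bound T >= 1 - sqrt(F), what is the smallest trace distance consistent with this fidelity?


Fuchs-van de Graaf (squared-fidelity convention): 1 - sqrt(F) <= T <= sqrt(1 - F).
Lower bound: T >= 1 - sqrt(F)
sqrt(F) = sqrt(0.335) = 0.5788
T >= 1 - 0.5788
T >= 0.4212

0.4212


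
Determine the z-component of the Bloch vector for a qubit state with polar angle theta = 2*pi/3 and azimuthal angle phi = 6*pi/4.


theta = 2.0944, phi = 4.7124
r_z = cos(theta) = -0.5000

-0.5000


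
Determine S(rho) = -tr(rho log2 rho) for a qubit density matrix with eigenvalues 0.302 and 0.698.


S = -p*log2(p) - (1-p)*log2(1-p)
p = 0.3020, 1-p = 0.6980
= -0.3020 * log2(0.3020) - 0.6980 * log2(0.6980)
= -(-0.5217) - (-0.3621)
= 0.8837

0.8837


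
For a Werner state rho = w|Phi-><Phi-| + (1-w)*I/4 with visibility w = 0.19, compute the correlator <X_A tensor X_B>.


|Phi-> = (|00> - |11>)/sqrt(2)
For the pure Bell state, <X_A X_B> = -1 (Bell-state Pauli correlator).
The maximally-mixed part I/4 has tr(I/4 * P tensor P) = 0 for any traceless Pauli P.
So <X_A X_B>_rho = w * (-1) + (1 - w) * 0
= 0.19 * (-1)
= -0.1900

-0.1900


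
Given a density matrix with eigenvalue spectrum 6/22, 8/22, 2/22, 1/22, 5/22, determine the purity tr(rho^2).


tr(rho^2) = sum of eigenvalues squared
= (6/22)^2 + (8/22)^2 + (2/22)^2 + (1/22)^2 + (5/22)^2
= (36 + 64 + 4 + 1 + 25) / 484
= 130/484
= 0.2686

0.2686


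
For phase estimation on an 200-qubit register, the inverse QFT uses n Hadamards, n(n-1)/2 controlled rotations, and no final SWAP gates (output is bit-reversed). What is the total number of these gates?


Hadamard gates: 200
Controlled rotations: n*(n-1)/2 = 200*199/2 = 19900
SWAP gates: 0 (omitted)
Total = 200 + 19900
= 20100

20100


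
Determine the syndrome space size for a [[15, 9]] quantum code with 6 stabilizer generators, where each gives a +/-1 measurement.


Each stabilizer generator gives a binary (+1 or -1) measurement outcome.
With 6 independent generators:
Total syndromes = 2^6
= 64

64


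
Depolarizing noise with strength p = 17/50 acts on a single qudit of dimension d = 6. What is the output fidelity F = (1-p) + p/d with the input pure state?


F = (1-p) + p/d
= (1 - 0.3400) + 0.3400/6
= 0.6600 + 0.0567
= 0.7167

0.7167


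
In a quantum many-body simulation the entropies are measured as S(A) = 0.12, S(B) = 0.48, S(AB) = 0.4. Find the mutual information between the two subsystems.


I(A:B) = S(A) + S(B) - S(AB)
= 0.12 + 0.48 - 0.4
= 0.2000

0.2000


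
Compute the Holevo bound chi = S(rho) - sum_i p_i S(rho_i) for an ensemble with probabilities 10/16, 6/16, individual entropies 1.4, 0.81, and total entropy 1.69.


chi = S(rho) - sum_i p_i * S(rho_i)
Weighted entropy = 10/16 * 1.4 + 6/16 * 0.81
= 1.1787
chi = 1.69 - 1.1787
= 0.5112

0.5112


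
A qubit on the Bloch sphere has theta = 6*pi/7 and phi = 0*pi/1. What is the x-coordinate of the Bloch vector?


theta = 2.6928, phi = 0.0000
r_x = sin(theta)*cos(phi) = 0.4339 * 1.0000
r_x = 0.4339

0.4339


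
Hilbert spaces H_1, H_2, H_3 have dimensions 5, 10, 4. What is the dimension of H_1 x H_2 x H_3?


dim(H_1 x H_2 x H_3) = 5 * 10 * 4
= 50 * 4
= 200

200


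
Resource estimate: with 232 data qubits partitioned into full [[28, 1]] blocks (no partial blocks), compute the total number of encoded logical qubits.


Each code block uses 28 physical qubits for 1 logical qubit(s).
Number of complete blocks = floor(232 / 28) = 8
Logical qubits = 8 * 1
= 8

8


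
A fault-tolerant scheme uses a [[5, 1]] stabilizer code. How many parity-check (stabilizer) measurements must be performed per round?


For an [[n,k]] stabilizer code:
Number of stabilizer generators = n - k
= 5 - 1
= 4

4


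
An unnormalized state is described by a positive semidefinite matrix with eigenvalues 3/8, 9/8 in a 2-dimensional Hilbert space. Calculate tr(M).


tr(M) = sum of eigenvalues
= 3/8 + 9/8
= 12/8
= 1.5000

1.5000


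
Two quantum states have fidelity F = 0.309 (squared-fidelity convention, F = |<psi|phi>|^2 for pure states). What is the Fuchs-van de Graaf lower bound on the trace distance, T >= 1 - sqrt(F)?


Fuchs-van de Graaf (squared-fidelity convention): 1 - sqrt(F) <= T <= sqrt(1 - F).
Lower bound: T >= 1 - sqrt(F)
sqrt(F) = sqrt(0.309) = 0.5559
T >= 1 - 0.5559
T >= 0.4441

0.4441


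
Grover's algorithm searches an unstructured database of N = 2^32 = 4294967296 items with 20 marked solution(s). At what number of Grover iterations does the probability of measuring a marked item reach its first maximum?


After j Grover iterations the success probability is P(j) = sin^2((2j+1)*theta), where sin(theta) = sqrt(k/N).
N = 2^32 = 4294967296, k = 20
sin(theta) = sqrt(k/N) = 6.82393792e-05
theta = arcsin(sqrt(k/N)) = 6.823937925e-05 rad
P(j) reaches its first maximum when (2j+1)*theta is as close as possible to pi/2, i.e. j = round(pi/(4*theta) - 1/2).
pi/(4*theta) - 1/2 = 11508.9564
(For comparison, the common estimate pi/4 * sqrt(N/k) = 11509.4565; the exact maximiser is used here.)
Optimal iterations = 11509

11509


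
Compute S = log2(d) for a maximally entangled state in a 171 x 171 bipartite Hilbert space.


For a maximally entangled state in d x d:
S = log2(d) = log2(171)
= 7.4179

7.4179


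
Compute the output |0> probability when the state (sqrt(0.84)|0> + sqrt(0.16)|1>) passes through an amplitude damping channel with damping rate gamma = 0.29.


For amplitude damping with parameter gamma on state sqrt(a)|0> + sqrt(b)|1>:
alpha^2 = 0.84, beta^2 = 0.16
P(|0>) = alpha^2 + gamma * beta^2
= 0.84 + 0.29 * 0.16
= 0.84 + 0.0464
= 0.8864

0.8864


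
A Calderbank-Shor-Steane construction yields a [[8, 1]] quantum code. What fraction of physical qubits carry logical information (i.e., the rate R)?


Code rate R = k/n
= 1/8
= 0.1250

0.1250


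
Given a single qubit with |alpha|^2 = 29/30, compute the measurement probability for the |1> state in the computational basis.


|alpha|^2 = 29/30 = 0.9667
|beta|^2 = 1 - 29/30 = 1/30 = 0.0333
P(|1>) = |beta|^2 = 0.0333

0.0333


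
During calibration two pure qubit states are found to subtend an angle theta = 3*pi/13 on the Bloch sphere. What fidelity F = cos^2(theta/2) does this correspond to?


For states separated by angle theta on Bloch sphere:
F = cos^2(theta/2)
theta = 3*pi/13 = 0.7250
theta/2 = 0.3625
cos(theta/2) = 0.9350
F = 0.8743

0.8743


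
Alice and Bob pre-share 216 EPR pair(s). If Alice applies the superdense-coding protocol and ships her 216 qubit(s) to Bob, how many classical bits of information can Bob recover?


Superdense coding allows 2 classical bits per shared entangled pair.
216 pair(s) -> 2 * 216 = 432 classical bits

432


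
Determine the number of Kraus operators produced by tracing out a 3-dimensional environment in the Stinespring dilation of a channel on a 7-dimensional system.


Tracing out the environment in an orthonormal basis {|i>_E} gives Kraus operators K_i = <i|_E U |0>_E.
Number of Kraus operators = dim(H_env) = d_env
= 3

3


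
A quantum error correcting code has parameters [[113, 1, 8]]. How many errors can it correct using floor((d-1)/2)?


Code parameters: [[113, 1, 8]], distance d = 8.
Number of correctable errors = floor((d-1)/2)
= floor((8 - 1)/2)
= floor(7/2)
= 3

3


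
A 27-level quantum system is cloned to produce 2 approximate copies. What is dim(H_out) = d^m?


Output space = H^(tensor 2) where dim(H) = 27
dim = 27^2
= 729

729


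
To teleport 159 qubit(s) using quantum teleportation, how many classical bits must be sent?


Quantum teleportation requires 2 classical bits per qubit teleported.
159 qubit(s) -> 2 * 159 = 318 classical bits

318


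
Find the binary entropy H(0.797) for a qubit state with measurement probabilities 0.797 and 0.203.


S = -p*log2(p) - (1-p)*log2(1-p)
p = 0.7970, 1-p = 0.2030
= -0.7970 * log2(0.7970) - 0.2030 * log2(0.2030)
= -(-0.2609) - (-0.4670)
= 0.7279

0.7279


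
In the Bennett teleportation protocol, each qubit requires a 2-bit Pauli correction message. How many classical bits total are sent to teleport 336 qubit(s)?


Quantum teleportation requires 2 classical bits per qubit teleported.
336 qubit(s) -> 2 * 336 = 672 classical bits

672


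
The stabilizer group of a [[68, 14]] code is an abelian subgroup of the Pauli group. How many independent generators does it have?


For an [[n,k]] stabilizer code:
Number of stabilizer generators = n - k
= 68 - 14
= 54

54


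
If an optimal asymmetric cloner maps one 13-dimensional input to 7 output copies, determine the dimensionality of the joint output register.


Output space = H^(tensor 7) where dim(H) = 13
dim = 13^7
= 169 (after 2 factors)
= 2197 (after 3 factors)
= 28561 (after 4 factors)
= 371293 (after 5 factors)
= 4826809 (after 6 factors)
= 62748517 (after 7 factors)
= 62748517

62748517


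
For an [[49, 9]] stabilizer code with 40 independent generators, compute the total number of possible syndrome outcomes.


Each stabilizer generator gives a binary (+1 or -1) measurement outcome.
With 40 independent generators:
Total syndromes = 2^40
= 1099511627776

1099511627776


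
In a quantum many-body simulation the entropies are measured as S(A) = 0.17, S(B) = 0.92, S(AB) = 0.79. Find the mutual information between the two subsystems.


I(A:B) = S(A) + S(B) - S(AB)
= 0.17 + 0.92 - 0.79
= 0.3000

0.3000


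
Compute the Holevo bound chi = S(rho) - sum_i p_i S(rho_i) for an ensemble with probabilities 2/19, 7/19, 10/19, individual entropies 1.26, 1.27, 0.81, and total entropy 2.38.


chi = S(rho) - sum_i p_i * S(rho_i)
Weighted entropy = 2/19 * 1.26 + 7/19 * 1.27 + 10/19 * 0.81
= 1.0268
chi = 2.38 - 1.0268
= 1.3532

1.3532


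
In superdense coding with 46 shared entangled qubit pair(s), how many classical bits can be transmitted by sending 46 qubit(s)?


Superdense coding allows 2 classical bits per shared entangled pair.
46 pair(s) -> 2 * 46 = 92 classical bits

92


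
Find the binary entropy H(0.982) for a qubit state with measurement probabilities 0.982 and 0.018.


S = -p*log2(p) - (1-p)*log2(1-p)
p = 0.9820, 1-p = 0.0180
= -0.9820 * log2(0.9820) - 0.0180 * log2(0.0180)
= -(-0.0257) - (-0.1043)
= 0.1301

0.1301


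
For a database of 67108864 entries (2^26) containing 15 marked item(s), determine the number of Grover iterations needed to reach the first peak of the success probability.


After j Grover iterations the success probability is P(j) = sin^2((2j+1)*theta), where sin(theta) = sqrt(k/N).
N = 2^26 = 67108864, k = 15
sin(theta) = sqrt(k/N) = 0.0004727762874
theta = arcsin(sqrt(k/N)) = 0.000472776305 rad
P(j) reaches its first maximum when (2j+1)*theta is as close as possible to pi/2, i.e. j = round(pi/(4*theta) - 1/2).
pi/(4*theta) - 1/2 = 1660.7469
(For comparison, the common estimate pi/4 * sqrt(N/k) = 1661.2469; the exact maximiser is used here.)
Optimal iterations = 1661

1661
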